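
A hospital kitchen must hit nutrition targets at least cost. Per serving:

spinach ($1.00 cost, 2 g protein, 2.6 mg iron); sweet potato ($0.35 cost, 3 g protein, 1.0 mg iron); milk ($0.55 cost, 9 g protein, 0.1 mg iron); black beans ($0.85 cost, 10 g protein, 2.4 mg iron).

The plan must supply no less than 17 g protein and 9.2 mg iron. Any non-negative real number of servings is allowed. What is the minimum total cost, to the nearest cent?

$3.22

This is a tiny linear program; its minimum lies at a vertex of the feasible set. List the vertices and price them.
spinach only: max(17/2, 9.2/2.6) = 8.5 servings → $8.50.
sweet potato only: max(17/3, 9.2/1.0) = 9.2 servings → $3.22.
milk only: max(17/9, 9.2/0.1) = 92 servings → $50.60.
black beans only: max(17/10, 9.2/2.4) = 3.833 servings → $3.26.
spinach + sweet potato with both tight: 1.828 servings and 4.448 servings → $3.38.
spinach + milk with both tight: 3.496 servings and 1.112 servings → $4.11.
spinach + black beans with both tight: 2.415 servings and 1.217 servings → $3.45.
sweet potato + milk: intersection lies outside the first quadrant.
sweet potato + black beans with both targets exact would need a negative amount; discard.
milk + black beans with both targets exact would need a negative amount; discard.
Cheapest feasible corner: $3.22.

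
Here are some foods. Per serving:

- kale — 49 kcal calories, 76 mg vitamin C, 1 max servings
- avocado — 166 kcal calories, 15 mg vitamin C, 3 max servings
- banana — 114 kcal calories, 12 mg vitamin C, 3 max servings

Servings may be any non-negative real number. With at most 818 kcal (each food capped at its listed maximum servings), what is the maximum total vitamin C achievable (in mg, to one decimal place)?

150.6 mg

Vitamin C per kcal: kale 1.551, banana 0.1053, avocado 0.09036.
Take 1 serving of kale: uses 49 kcal, +76.0 mg vitamin C (running total 76.0 mg).
Take 3 servings of banana: uses 342 kcal, +36.0 mg vitamin C (running total 112.0 mg).
Take 2.572 servings of avocado: uses 427 kcal, +38.6 mg vitamin C (running total 150.6 mg).
Filling greedily by vitamin C-per-kcal is optimal for one linear limit, giving 150.6 mg.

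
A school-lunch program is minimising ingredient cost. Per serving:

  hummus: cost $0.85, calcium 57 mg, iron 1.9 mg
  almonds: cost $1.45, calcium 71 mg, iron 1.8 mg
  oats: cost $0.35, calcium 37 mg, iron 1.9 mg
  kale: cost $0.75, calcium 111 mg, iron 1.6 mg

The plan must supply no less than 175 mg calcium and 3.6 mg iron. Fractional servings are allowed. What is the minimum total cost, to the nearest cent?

Compare the cost at each extreme point of the feasible region.
hummus only: max(175/57, 3.6/1.9) = 3.07 servings → $2.61.
almonds only: max(175/71, 3.6/1.8) = 2.465 servings → $3.57.
oats only: max(175/37, 3.6/1.9) = 4.73 servings → $1.66.
kale only: max(175/111, 3.6/1.6) = 2.25 servings → $1.69.
hummus + almonds with both targets exact would need a negative amount; discard.
hummus + oats: the both-tight solution has a negative serving — not a feasible corner.
hummus + kale with both tight: 0.9992 servings and 1.063 servings → $1.65.
almonds + oats: intersection lies outside the first quadrant.
almonds + kale with both tight: 1.387 servings and 0.6891 servings → $2.53.
oats + kale with both tight: 0.7884 servings and 1.314 servings → $1.26.
The minimum over all feasible corners is $1.26.

$1.26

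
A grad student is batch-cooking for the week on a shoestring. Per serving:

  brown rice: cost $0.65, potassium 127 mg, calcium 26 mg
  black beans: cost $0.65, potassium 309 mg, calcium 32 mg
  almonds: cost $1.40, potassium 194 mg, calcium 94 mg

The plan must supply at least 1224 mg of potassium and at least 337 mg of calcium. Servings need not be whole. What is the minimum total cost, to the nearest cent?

$5.40

Minimising a linear cost over {potassium ≥ 1224, calcium ≥ 337, servings ≥ 0} — the optimum is at a vertex, using one or two foods.
brown rice only: max(1224/127, 337/26) = 12.96 servings → $8.43.
black beans only: max(1224/309, 337/32) = 10.53 servings → $6.85.
almonds only: max(1224/194, 337/94) = 6.309 servings → $8.83.
brown rice + black beans: the both-tight solution has a negative serving — not a feasible corner.
brown rice + almonds with both tight: 7.206 servings and 1.592 servings → $6.91.
black beans + almonds with both tight: 2.175 servings and 2.845 servings → $5.40.
So the least-cost plan costs $5.40.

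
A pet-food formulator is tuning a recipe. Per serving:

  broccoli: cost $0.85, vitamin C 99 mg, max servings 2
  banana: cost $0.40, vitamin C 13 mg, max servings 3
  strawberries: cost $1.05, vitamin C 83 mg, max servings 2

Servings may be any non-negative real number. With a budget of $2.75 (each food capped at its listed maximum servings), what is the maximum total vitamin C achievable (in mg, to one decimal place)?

281.0 mg

Vitamin C per dollar: broccoli 116.5, strawberries 79.05, banana 32.5.
Take 2 servings of broccoli: spends $1.70, +198.0 mg vitamin C (running total 198.0 mg).
Take 1 serving of strawberries: spends $1.05, +83.0 mg vitamin C (running total 281.0 mg).
Filling greedily by vitamin C-per-dollar is optimal for one linear limit, giving 281.0 mg.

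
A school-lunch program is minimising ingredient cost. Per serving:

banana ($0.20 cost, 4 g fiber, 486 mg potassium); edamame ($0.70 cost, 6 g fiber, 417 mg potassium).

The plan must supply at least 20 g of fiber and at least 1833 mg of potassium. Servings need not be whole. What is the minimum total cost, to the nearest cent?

A basic optimal solution has at most two foods positive. Try each food alone and each pair with both targets met exactly.
banana only: max(20/4, 1833/486) = 5 servings → $1.00.
edamame only: max(20/6, 1833/417) = 4.396 servings → $3.08.
banana + edamame with both tight: 2.13 servings and 1.913 servings → $1.77.
So the least-cost plan costs $1.00.

$1.00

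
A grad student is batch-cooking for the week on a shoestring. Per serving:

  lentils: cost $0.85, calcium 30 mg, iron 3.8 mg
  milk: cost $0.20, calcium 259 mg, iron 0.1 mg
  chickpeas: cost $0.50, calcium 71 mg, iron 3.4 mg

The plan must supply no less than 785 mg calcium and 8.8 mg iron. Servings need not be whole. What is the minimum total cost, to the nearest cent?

Two binding constraints pin down two serving amounts, so the optimal mix uses at most two foods. The candidates are each food alone (scaled to the tighter of calcium/iron) and each pair with both constraints tight.
lentils only: max(785/30, 8.8/3.8) = 26.17 servings → $22.24.
milk only: max(785/259, 8.8/0.1) = 88 servings → $17.60.
chickpeas only: max(785/71, 8.8/3.4) = 11.06 servings → $5.53.
lentils + milk with both tight: 2.243 servings and 2.771 servings → $2.46.
lentils + chickpeas: intersection lies outside the first quadrant.
milk + chickpeas with both tight: 2.34 servings and 2.519 servings → $1.73.
The minimum over all feasible corners is $1.73.

$1.73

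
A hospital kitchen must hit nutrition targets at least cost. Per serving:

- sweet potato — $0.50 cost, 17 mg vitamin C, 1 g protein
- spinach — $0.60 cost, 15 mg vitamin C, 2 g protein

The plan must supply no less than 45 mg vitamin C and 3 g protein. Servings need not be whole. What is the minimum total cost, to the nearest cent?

$1.37

The cheapest plan sits at a corner of the feasible region — with two constraints it uses at most two foods.
sweet potato only: max(45/17, 3/1) = 3 servings → $1.50.
spinach only: max(45/15, 3/2) = 3 servings → $1.80.
sweet potato + spinach with both tight: 2.368 servings and 0.3158 servings → $1.37.
Cheapest feasible corner: $1.37.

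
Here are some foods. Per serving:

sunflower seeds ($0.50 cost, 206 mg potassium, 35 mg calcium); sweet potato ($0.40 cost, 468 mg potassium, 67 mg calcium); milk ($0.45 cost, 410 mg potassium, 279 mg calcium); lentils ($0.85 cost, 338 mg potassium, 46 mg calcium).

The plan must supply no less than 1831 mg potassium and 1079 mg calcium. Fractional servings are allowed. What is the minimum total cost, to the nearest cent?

sunflower seeds only: max(1831/206, 1079/35) = 30.83 servings → $15.41.
sweet potato only: max(1831/468, 1079/67) = 16.1 servings → $6.44.
milk only: max(1831/410, 1079/279) = 4.466 servings → $2.01.
lentils only: max(1831/338, 1079/46) = 23.46 servings → $19.94.
sunflower seeds + sweet potato with both targets exact would need a negative amount; discard.
sunflower seeds + milk with both tight: 1.587 servings and 3.668 servings → $2.44.
sunflower seeds + lentils with both targets exact would need a negative amount; discard.
sweet potato + milk with both tight: 0.664 servings and 3.708 servings → $1.93.
sweet potato + lentils: intersection lies outside the first quadrant.
milk + lentils with both tight: 3.718 servings and 0.9074 servings → $2.44.
So the least-cost plan costs $1.93.

$1.93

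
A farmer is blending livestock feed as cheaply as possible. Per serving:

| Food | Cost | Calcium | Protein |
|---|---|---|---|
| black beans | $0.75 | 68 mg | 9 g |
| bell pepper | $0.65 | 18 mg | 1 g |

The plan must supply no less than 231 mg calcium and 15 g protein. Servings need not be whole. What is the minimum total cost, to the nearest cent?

The cheapest plan sits at a corner of the feasible region — with two constraints it uses at most two foods.
black beans only: max(231/68, 15/9) = 3.397 servings → $2.55.
bell pepper only: max(231/18, 15/1) = 15 servings → $9.75.
black beans + bell pepper with both tight: 0.4149 servings and 11.27 servings → $7.63.
Cheapest feasible corner: $2.55.

$2.55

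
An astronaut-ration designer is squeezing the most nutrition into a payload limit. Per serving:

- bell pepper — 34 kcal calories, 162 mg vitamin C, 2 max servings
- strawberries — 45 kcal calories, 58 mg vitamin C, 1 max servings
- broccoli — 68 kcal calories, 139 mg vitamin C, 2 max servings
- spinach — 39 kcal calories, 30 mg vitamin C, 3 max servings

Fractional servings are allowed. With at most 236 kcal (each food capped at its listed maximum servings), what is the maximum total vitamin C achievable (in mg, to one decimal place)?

643.2 mg

Vitamin C per kcal: bell pepper 4.765, broccoli 2.044, strawberries 1.289, spinach 0.7692.
Take 2 servings of bell pepper: uses 68 kcal, +324.0 mg vitamin C (running total 324.0 mg).
Take 2 servings of broccoli: uses 136 kcal, +278.0 mg vitamin C (running total 602.0 mg).
Take 0.7111 servings of strawberries: uses 32 kcal, +41.2 mg vitamin C (running total 643.2 mg).
Greedy by best ratio exhausts the calories allowance optimally: 643.2 mg.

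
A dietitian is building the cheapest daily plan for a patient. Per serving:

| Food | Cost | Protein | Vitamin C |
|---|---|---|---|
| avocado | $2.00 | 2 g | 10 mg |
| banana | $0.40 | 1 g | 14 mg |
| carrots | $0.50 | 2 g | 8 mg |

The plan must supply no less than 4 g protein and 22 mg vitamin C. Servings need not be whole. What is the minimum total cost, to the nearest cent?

avocado only: max(4/2, 22/10) = 2.2 servings → $4.40.
banana only: max(4/1, 22/14) = 4 servings → $1.60.
carrots only: max(4/2, 22/8) = 2.75 servings → $1.38.
avocado + banana with both tight: 1.889 servings and 0.2222 servings → $3.87.
avocado + carrots: intersection lies outside the first quadrant.
banana + carrots with both tight: 0.6 servings and 1.7 servings → $1.09.
The minimum over all feasible corners is $1.09.

$1.09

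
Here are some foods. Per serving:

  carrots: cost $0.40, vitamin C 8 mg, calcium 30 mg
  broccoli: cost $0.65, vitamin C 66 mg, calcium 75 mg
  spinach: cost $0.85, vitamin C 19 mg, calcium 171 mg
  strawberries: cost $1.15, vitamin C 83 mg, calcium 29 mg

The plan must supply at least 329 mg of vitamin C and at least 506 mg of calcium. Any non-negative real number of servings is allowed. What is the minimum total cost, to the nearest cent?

$3.83

Minimising a linear cost over {vitamin C ≥ 329, calcium ≥ 506, servings ≥ 0} — the optimum is at a vertex, using one or two foods.
carrots only: max(329/8, 506/30) = 41.12 servings → $16.45.
broccoli only: max(329/66, 506/75) = 6.747 servings → $4.39.
spinach only: max(329/19, 506/171) = 17.32 servings → $14.72.
strawberries only: max(329/83, 506/29) = 17.45 servings → $20.07.
carrots + broccoli with both tight: 6.32 servings and 4.219 servings → $5.27.
carrots + spinach: the both-tight solution has a negative serving — not a feasible corner.
carrots + strawberries with both tight: 14.37 servings and 2.578 servings → $8.71.
broccoli + spinach with both tight: 4.73 servings and 0.8844 servings → $3.83.
broccoli + strawberries: the both-tight solution has a negative serving — not a feasible corner.
spinach + strawberries with both tight: 2.379 servings and 3.419 servings → $5.95.
So the least-cost plan costs $3.83.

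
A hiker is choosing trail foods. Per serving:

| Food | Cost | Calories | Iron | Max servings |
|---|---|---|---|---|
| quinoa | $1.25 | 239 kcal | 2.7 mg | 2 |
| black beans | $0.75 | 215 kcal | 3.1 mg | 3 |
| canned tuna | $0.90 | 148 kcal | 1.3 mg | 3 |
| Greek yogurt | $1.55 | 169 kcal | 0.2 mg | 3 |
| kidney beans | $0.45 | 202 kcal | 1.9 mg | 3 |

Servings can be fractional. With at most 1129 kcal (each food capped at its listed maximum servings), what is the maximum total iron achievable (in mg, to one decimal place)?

Iron per kcal: black beans 0.01442, quinoa 0.0113, kidney beans 0.009406, canned tuna 0.008784, Greek yogurt 0.001183.
Take 3 servings of black beans: uses 645 kcal, +9.3 mg iron (running total 9.3 mg).
Take 2 servings of quinoa: uses 478 kcal, +5.4 mg iron (running total 14.7 mg).
Take 0.0297 servings of kidney beans: uses 6 kcal, +0.1 mg iron (running total 14.8 mg).
Greedy by best ratio exhausts the calories allowance optimally: 14.8 mg.

14.8 mg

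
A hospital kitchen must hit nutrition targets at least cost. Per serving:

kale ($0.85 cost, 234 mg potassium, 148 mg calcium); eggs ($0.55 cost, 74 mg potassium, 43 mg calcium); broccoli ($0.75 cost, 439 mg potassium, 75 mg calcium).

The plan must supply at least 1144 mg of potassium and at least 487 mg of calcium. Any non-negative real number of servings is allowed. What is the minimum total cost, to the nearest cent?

Two binding constraints pin down two serving amounts, so the optimal mix uses at most two foods. The candidates are each food alone (scaled to the tighter of potassium/calcium) and each pair with both constraints tight.
kale only: max(1144/234, 487/148) = 4.889 servings → $4.16.
eggs only: max(1144/74, 487/43) = 15.46 servings → $8.50.
broccoli only: max(1144/439, 487/75) = 6.493 servings → $4.87.
kale + eggs: intersection lies outside the first quadrant.
kale + broccoli with both tight: 2.699 servings and 1.167 servings → $3.17.
eggs + broccoli with both tight: 9.604 servings and 0.987 servings → $6.02.
So the least-cost plan costs $3.17.

$3.17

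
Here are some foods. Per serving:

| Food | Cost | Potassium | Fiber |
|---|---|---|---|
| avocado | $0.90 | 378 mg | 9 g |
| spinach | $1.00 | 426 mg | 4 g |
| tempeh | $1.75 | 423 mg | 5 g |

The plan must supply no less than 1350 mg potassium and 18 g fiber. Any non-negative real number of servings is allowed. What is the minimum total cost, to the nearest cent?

Two binding constraints pin down two serving amounts, so the optimal mix uses at most two foods. The candidates are each food alone (scaled to the tighter of potassium/fiber) and each pair with both constraints tight.
avocado only: max(1350/378, 18/9) = 3.571 servings → $3.21.
spinach only: max(1350/426, 18/4) = 4.5 servings → $4.50.
tempeh only: max(1350/423, 18/5) = 3.6 servings → $6.30.
avocado + spinach with both tight: 0.9767 servings and 2.302 servings → $3.18.
avocado + tempeh with both tight: 0.4507 servings and 2.789 servings → $5.29.
spinach + tempeh with both targets exact would need a negative amount; discard.
So the least-cost plan costs $3.18.

$3.18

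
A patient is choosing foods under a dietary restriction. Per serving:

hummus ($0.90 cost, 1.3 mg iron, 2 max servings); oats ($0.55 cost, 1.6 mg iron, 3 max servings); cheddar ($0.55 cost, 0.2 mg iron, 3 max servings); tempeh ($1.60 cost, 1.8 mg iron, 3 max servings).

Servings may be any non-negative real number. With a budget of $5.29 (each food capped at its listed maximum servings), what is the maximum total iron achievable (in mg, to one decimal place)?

Iron per dollar: oats 2.909, hummus 1.444, tempeh 1.125, cheddar 0.3636.
Take 3 servings of oats: spends $1.65, +4.8 mg iron (running total 4.8 mg).
Take 2 servings of hummus: spends $1.80, +2.6 mg iron (running total 7.4 mg).
Take 1.15 servings of tempeh: spends $1.84, +2.1 mg iron (running total 9.5 mg).
Filling greedily by iron-per-dollar is optimal for one linear limit, giving 9.5 mg.

9.5 mg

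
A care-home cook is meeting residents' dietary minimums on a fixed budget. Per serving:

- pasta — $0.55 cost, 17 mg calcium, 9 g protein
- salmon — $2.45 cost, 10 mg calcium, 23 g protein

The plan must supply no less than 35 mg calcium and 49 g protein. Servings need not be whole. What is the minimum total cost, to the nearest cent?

Compare the cost at each extreme point of the feasible region.
pasta only: max(35/17, 49/9) = 5.444 servings → $2.99.
salmon only: max(35/10, 49/23) = 3.5 servings → $8.57.
pasta + salmon with both tight: 1.047 servings and 1.721 servings → $4.79.
Cheapest feasible corner: $2.99.

$2.99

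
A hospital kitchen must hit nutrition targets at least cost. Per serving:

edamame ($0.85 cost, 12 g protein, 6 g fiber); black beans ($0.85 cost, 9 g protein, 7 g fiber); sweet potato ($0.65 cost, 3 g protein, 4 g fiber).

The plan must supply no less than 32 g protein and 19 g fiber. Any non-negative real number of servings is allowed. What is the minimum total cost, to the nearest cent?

The cheapest plan sits at a corner of the feasible region — with two constraints it uses at most two foods.
edamame only: max(32/12, 19/6) = 3.167 servings → $2.69.
black beans only: max(32/9, 19/7) = 3.556 servings → $3.02.
sweet potato only: max(32/3, 19/4) = 10.67 servings → $6.93.
edamame + black beans with both tight: 1.767 servings and 1.2 servings → $2.52.
edamame + sweet potato with both tight: 2.367 servings and 1.2 servings → $2.79.
black beans + sweet potato: intersection lies outside the first quadrant.
Cheapest feasible corner: $2.52.

$2.52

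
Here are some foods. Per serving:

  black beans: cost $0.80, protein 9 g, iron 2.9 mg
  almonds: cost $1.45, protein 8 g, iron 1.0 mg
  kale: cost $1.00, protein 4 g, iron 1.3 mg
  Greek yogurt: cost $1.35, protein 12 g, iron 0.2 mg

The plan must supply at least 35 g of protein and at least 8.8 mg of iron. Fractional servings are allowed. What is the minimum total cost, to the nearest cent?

With two linear requirements the optimum uses one or two foods; enumerate the corners.
black beans only: max(35/9, 8.8/2.9) = 3.889 servings → $3.11.
almonds only: max(35/8, 8.8/1.0) = 8.8 servings → $12.76.
kale only: max(35/4, 8.8/1.3) = 8.75 servings → $8.75.
Greek yogurt only: max(35/12, 8.8/0.2) = 44 servings → $59.40.
black beans + almonds with both tight: 2.493 servings and 1.57 servings → $4.27.
black beans + kale: the both-tight solution has a negative serving — not a feasible corner.
black beans + Greek yogurt with both tight: 2.988 servings and 0.6758 servings → $3.30.
almonds + kale with both tight: 1.609 servings and 5.531 servings → $7.86.
almonds + Greek yogurt: intersection lies outside the first quadrant.
kale + Greek yogurt with both tight: 6.662 servings and 0.6959 servings → $7.60.
The minimum over all feasible corners is $3.11.

$3.11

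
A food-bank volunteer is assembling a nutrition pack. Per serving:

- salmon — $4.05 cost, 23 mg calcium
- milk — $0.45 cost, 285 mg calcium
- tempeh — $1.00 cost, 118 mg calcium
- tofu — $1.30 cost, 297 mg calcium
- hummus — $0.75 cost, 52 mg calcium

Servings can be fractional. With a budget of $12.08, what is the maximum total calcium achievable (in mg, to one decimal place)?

Calcium per dollar: milk 633.3, tofu 228.5, tempeh 118, hummus 69.33, salmon 5.679.
With no serving limits, spend the whole cost allowance on milk: $12.08 / $0.45 × 285 mg = 7650.7 mg.

7650.7 mg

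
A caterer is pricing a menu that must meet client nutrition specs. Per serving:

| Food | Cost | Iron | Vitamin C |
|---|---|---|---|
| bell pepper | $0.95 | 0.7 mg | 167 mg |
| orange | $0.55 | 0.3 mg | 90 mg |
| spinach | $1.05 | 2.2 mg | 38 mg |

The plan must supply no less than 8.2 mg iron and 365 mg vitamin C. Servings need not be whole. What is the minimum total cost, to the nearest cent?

$4.80

Check every corner: each single food scaled to meet both minima, and each pair solved so both constraints bind.
bell pepper only: max(8.2/0.7, 365/167) = 11.71 servings → $11.13.
orange only: max(8.2/0.3, 365/90) = 27.33 servings → $15.03.
spinach only: max(8.2/2.2, 365/38) = 9.605 servings → $10.09.
bell pepper + orange with both targets exact would need a negative amount; discard.
bell pepper + spinach with both tight: 1.442 servings and 3.268 servings → $4.80.
orange + spinach with both tight: 2.633 servings and 3.368 servings → $4.98.
Cheapest feasible corner: $4.80.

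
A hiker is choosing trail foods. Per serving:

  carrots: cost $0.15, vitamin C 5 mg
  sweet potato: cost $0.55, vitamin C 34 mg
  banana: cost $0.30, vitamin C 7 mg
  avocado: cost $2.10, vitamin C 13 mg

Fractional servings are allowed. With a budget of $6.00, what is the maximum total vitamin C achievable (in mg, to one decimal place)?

370.9 mg

Vitamin C per dollar: sweet potato 61.82, carrots 33.33, banana 23.33, avocado 6.19.
With no serving limits, spend the whole cost allowance on sweet potato: $6.00 / $0.55 × 34 mg = 370.9 mg.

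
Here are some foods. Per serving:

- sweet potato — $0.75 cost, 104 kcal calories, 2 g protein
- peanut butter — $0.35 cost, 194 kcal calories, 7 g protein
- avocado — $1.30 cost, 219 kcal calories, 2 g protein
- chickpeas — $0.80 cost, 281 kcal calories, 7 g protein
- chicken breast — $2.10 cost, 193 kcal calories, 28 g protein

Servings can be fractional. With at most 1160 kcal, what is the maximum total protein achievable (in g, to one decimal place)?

168.3 g

Protein per kcal: chicken breast 0.1451, peanut butter 0.03608, chickpeas 0.02491, sweet potato 0.01923, avocado 0.009132.
With no serving limits, spend the whole calories allowance on chicken breast: 1160 kcal / 193 kcal × 28 g = 168.3 g.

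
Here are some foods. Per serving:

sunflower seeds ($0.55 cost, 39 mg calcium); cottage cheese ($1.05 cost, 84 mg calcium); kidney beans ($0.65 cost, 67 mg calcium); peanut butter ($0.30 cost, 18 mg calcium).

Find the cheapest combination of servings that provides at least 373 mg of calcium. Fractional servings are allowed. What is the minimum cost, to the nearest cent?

Cost per mg of calcium: kidney beans $0.0097, cottage cheese $0.0125, sunflower seeds $0.0141, peanut butter $0.0167.
With no serving limits, use only kidney beans: 373 mg / 67 mg = 5.567 servings × $0.65 = $3.62.

$3.62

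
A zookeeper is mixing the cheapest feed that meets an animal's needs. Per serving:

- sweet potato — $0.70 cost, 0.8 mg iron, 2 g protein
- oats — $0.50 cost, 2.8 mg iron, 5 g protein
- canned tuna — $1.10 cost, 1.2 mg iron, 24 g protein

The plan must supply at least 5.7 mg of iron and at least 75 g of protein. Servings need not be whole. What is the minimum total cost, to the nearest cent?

$3.64

An LP optimum is at a vertex; with two nutrient constraints at most two foods are used. Check each candidate.
sweet potato only: max(5.7/0.8, 75/2) = 37.5 servings → $26.25.
oats only: max(5.7/2.8, 75/5) = 15 servings → $7.50.
canned tuna only: max(5.7/1.2, 75/24) = 4.75 servings → $5.22.
sweet potato + oats: the both-tight solution has a negative serving — not a feasible corner.
sweet potato + canned tuna with both tight: 2.786 servings and 2.893 servings → $5.13.
oats + canned tuna with both tight: 0.7647 servings and 2.966 servings → $3.64.
The minimum over all feasible corners is $3.64.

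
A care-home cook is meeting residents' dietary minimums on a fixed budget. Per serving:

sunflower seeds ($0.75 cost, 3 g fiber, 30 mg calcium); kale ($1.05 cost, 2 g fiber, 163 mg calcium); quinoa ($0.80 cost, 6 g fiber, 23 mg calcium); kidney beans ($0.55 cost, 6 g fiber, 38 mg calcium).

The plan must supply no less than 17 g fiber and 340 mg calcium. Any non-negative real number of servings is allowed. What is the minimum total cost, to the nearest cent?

For a min-cost LP with two ≥-constraints, a basic feasible solution has at most two positive variables.
sunflower seeds only: max(17/3, 340/30) = 11.33 servings → $8.50.
kale only: max(17/2, 340/163) = 8.5 servings → $8.93.
quinoa only: max(17/6, 340/23) = 14.78 servings → $11.83.
kidney beans only: max(17/6, 340/38) = 8.947 servings → $4.92.
sunflower seeds + kale with both tight: 4.874 servings and 1.189 servings → $4.90.
sunflower seeds + quinoa: the both-tight solution has a negative serving — not a feasible corner.
sunflower seeds + kidney beans: the both-tight solution has a negative serving — not a feasible corner.
kale + quinoa with both tight: 1.769 servings and 2.244 servings → $3.65.
kale + kidney beans with both tight: 1.545 servings and 2.318 servings → $2.90.
quinoa + kidney beans: intersection lies outside the first quadrant.
The minimum over all feasible corners is $2.90.

$2.90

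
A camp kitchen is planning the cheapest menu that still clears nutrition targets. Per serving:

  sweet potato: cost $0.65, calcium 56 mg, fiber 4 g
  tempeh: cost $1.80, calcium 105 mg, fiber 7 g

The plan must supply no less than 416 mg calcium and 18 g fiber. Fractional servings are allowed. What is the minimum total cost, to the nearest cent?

$4.83

Compare the cost at each extreme point of the feasible region.
sweet potato only: max(416/56, 18/4) = 7.429 servings → $4.83.
tempeh only: max(416/105, 18/7) = 3.962 servings → $7.13.
sweet potato + tempeh: the both-tight solution has a negative serving — not a feasible corner.
Cheapest feasible corner: $4.83.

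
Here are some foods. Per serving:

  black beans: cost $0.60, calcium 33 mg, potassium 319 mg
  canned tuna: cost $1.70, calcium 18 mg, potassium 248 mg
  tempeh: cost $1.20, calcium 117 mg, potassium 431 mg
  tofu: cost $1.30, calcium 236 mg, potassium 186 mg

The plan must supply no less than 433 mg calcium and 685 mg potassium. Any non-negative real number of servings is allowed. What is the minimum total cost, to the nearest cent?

Compare the cost at each extreme point of the feasible region.
black beans only: max(433/33, 685/319) = 13.12 servings → $7.87.
canned tuna only: max(433/18, 685/248) = 24.06 servings → $40.89.
tempeh only: max(433/117, 685/431) = 3.701 servings → $4.44.
tofu only: max(433/236, 685/186) = 3.683 servings → $4.79.
black beans + canned tuna: the both-tight solution has a negative serving — not a feasible corner.
black beans + tempeh: intersection lies outside the first quadrant.
black beans + tofu with both tight: 1.173 servings and 1.671 servings → $2.88.
canned tuna + tempeh: the both-tight solution has a negative serving — not a feasible corner.
canned tuna + tofu with both tight: 1.47 servings and 1.723 servings → $4.74.
tempeh + tofu with both tight: 1.015 servings and 1.332 servings → $2.95.
Cheapest feasible corner: $2.88.

$2.88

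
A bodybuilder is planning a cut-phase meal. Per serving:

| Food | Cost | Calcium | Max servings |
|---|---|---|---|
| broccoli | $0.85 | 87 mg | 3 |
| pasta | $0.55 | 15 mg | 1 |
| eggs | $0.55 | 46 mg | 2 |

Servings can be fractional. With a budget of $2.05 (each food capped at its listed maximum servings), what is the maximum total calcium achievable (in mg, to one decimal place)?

209.8 mg

Calcium per dollar: broccoli 102.4, eggs 83.64, pasta 27.27.
Take 2.412 servings of broccoli: spends $2.05, +209.8 mg calcium (running total 209.8 mg).
Greedy by best ratio exhausts the cost allowance optimally: 209.8 mg.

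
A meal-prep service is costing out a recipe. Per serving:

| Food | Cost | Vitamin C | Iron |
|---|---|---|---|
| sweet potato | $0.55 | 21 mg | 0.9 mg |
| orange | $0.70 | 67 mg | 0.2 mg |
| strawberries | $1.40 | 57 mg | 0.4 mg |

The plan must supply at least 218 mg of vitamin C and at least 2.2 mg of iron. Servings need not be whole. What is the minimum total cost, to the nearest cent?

$2.89

At the optimum either one food covers both requirements or two foods hit both targets exactly; no other combination can be cheaper.
sweet potato only: max(218/21, 2.2/0.9) = 10.38 servings → $5.71.
orange only: max(218/67, 2.2/0.2) = 11 servings → $7.70.
strawberries only: max(218/57, 2.2/0.4) = 5.5 servings → $7.70.
sweet potato + orange with both tight: 1.85 servings and 2.674 servings → $2.89.
sweet potato + strawberries with both tight: 0.8904 servings and 3.497 servings → $5.38.
orange + strawberries: intersection lies outside the first quadrant.
Cheapest feasible corner: $2.89.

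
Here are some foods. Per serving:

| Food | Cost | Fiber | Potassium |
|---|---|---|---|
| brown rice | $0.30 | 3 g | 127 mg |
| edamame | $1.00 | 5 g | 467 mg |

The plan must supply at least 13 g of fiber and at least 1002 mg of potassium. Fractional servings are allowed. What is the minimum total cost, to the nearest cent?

$2.18

Minimising a linear cost over {fiber ≥ 13, potassium ≥ 1002, servings ≥ 0} — the optimum is at a vertex, using one or two foods.
brown rice only: max(13/3, 1002/127) = 7.89 servings → $2.37.
edamame only: max(13/5, 1002/467) = 2.6 servings → $2.60.
brown rice + edamame with both tight: 1.385 servings and 1.769 servings → $2.18.
The minimum over all feasible corners is $2.18.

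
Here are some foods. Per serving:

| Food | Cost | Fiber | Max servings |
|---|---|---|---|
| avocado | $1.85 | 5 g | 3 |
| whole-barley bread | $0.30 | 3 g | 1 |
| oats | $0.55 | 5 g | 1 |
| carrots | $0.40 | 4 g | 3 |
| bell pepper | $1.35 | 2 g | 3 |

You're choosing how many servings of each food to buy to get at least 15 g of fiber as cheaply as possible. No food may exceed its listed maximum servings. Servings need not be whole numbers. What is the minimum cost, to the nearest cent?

Cost per g of fiber: whole-barley bread $0.1000, carrots $0.1000, oats $0.1100, avocado $0.3700, bell pepper $0.6750.
Take 1 serving of whole-barley bread: +3.0 g fiber for $0.30 (total $0.30, still need 12.0 g).
Take 3 servings of carrots: +12.0 g fiber for $1.20 (total $1.50, still need 0.0 g).
Greedy by cheapest-per-g is optimal for a single linear constraint, so the minimum cost is $1.50.

$1.50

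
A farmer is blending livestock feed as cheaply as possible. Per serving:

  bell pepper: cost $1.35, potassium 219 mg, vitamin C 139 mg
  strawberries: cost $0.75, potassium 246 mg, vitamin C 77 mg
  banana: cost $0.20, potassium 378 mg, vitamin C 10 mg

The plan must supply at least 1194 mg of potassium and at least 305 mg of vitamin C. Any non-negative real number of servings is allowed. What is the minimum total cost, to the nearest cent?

A basic optimal solution has at most two foods positive. Try each food alone and each pair with both targets met exactly.
bell pepper only: max(1194/219, 305/139) = 5.452 servings → $7.36.
strawberries only: max(1194/246, 305/77) = 4.854 servings → $3.64.
banana only: max(1194/378, 305/10) = 30.5 servings → $6.10.
bell pepper + strawberries: intersection lies outside the first quadrant.
bell pepper + banana with both tight: 2.053 servings and 1.97 servings → $3.16.
strawberries + banana with both tight: 3.879 servings and 0.6345 servings → $3.04.
So the least-cost plan costs $3.04.

$3.04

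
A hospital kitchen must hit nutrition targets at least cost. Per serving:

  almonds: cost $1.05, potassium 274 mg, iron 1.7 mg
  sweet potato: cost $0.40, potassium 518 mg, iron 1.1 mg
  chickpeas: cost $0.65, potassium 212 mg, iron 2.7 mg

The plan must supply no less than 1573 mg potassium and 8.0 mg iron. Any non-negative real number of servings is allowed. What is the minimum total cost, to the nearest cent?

An LP optimum is at a vertex; with two nutrient constraints at most two foods are used. Check each candidate.
almonds only: max(1573/274, 8.0/1.7) = 5.741 servings → $6.03.
sweet potato only: max(1573/518, 8.0/1.1) = 7.273 servings → $2.91.
chickpeas only: max(1573/212, 8.0/2.7) = 7.42 servings → $4.82.
almonds + sweet potato with both tight: 4.167 servings and 0.8324 servings → $4.71.
almonds + chickpeas: the both-tight solution has a negative serving — not a feasible corner.
sweet potato + chickpeas with both tight: 2.189 servings and 2.071 servings → $2.22.
So the least-cost plan costs $2.22.

$2.22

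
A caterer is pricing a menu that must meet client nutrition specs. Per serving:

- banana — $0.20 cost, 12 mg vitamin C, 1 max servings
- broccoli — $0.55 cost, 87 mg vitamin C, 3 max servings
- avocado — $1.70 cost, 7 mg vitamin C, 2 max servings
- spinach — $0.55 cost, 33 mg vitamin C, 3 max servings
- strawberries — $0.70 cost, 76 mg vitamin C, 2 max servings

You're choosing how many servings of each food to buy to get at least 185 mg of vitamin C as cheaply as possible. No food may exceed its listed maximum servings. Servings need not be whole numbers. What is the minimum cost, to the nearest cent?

$1.17

Cost per mg of vitamin C: broccoli $0.0063, strawberries $0.0092, banana $0.0167, spinach $0.0167, avocado $0.2429.
Take 2.126 servings of broccoli: +185.0 mg vitamin C for $1.17 (total $1.17, still need 0.0 mg).
Greedy by cheapest-per-mg is optimal for a single linear constraint, so the minimum cost is $1.17.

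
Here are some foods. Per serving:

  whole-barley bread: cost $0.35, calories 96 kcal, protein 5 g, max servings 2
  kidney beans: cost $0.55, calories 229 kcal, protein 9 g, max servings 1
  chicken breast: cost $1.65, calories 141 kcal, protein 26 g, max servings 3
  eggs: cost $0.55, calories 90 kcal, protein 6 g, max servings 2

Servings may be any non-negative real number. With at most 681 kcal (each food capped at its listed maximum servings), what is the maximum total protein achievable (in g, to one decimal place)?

Protein per kcal: chicken breast 0.1844, eggs 0.06667, whole-barley bread 0.05208, kidney beans 0.0393.
Take 3 servings of chicken breast: uses 423 kcal, +78.0 g protein (running total 78.0 g).
Take 2 servings of eggs: uses 180 kcal, +12.0 g protein (running total 90.0 g).
Take 0.8125 servings of whole-barley bread: uses 78 kcal, +4.1 g protein (running total 94.1 g).
Filling greedily by protein-per-kcal is optimal for one linear limit, giving 94.1 g.

94.1 g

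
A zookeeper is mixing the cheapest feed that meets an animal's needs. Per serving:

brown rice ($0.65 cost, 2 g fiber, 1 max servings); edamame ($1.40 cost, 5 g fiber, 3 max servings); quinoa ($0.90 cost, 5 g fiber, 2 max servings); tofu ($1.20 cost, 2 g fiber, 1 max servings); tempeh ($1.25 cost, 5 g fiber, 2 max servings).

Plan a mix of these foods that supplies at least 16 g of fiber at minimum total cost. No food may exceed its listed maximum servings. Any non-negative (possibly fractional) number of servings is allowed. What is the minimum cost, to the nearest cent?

Cost per g of fiber: quinoa $0.1800, tempeh $0.2500, edamame $0.2800, brown rice $0.3250, tofu $0.6000.
Take 2 servings of quinoa: +10.0 g fiber for $1.80 (total $1.80, still need 6.0 g).
Take 1.2 servings of tempeh: +6.0 g fiber for $1.50 (total $3.30, still need 0.0 g).
Filling from the cheapest source first is optimal under one linear minimum: $3.30.

$3.30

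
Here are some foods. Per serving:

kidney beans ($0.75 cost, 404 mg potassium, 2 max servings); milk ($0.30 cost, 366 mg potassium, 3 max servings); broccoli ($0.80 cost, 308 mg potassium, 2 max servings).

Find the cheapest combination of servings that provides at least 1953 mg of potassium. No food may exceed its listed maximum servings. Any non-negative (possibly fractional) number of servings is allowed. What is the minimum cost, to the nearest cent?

$2.52

Cost per mg of potassium: milk $0.0008, kidney beans $0.0019, broccoli $0.0026.
Take 3 servings of milk: +1098.0 mg potassium for $0.90 (total $0.90, still need 855.0 mg).
Take 2 servings of kidney beans: +808.0 mg potassium for $1.50 (total $2.40, still need 47.0 mg).
Take 0.1526 servings of broccoli: +47.0 mg potassium for $0.12 (total $2.52, still need 0.0 mg).
Greedy by cheapest-per-mg is optimal for a single linear constraint, so the minimum cost is $2.52.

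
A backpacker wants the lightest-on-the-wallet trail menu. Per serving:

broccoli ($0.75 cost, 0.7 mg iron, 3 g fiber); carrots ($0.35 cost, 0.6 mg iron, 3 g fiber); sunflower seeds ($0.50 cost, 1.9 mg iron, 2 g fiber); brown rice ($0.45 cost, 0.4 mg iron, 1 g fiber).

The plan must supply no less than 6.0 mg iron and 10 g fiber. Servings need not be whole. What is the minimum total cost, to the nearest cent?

With two linear requirements the optimum uses one or two foods; enumerate the corners.
broccoli only: max(6.0/0.7, 10/3) = 8.571 servings → $6.43.
carrots only: max(6.0/0.6, 10/3) = 10 servings → $3.50.
sunflower seeds only: max(6.0/1.9, 10/2) = 5 servings → $2.50.
brown rice only: max(6.0/0.4, 10/1) = 15 servings → $6.75.
broccoli + carrots: intersection lies outside the first quadrant.
broccoli + sunflower seeds with both tight: 1.628 servings and 2.558 servings → $2.50.
broccoli + brown rice: the both-tight solution has a negative serving — not a feasible corner.
carrots + sunflower seeds with both tight: 1.556 servings and 2.667 servings → $1.88.
carrots + brown rice with both targets exact would need a negative amount; discard.
sunflower seeds + brown rice with both tight: 1.818 servings and 6.364 servings → $3.77.
So the least-cost plan costs $1.88.

$1.88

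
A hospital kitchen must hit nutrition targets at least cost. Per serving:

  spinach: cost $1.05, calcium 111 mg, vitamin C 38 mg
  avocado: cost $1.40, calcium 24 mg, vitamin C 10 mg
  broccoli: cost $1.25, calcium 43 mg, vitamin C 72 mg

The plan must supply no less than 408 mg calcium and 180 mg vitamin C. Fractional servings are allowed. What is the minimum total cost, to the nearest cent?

With two linear requirements the optimum uses one or two foods; enumerate the corners.
spinach only: max(408/111, 180/38) = 4.737 servings → $4.97.
avocado only: max(408/24, 180/10) = 18 servings → $25.20.
broccoli only: max(408/43, 180/72) = 9.488 servings → $11.86.
spinach + avocado: the both-tight solution has a negative serving — not a feasible corner.
spinach + broccoli with both tight: 3.403 servings and 0.704 servings → $4.45.
avocado + broccoli with both tight: 16.67 servings and 0.1849 servings → $23.57.
Cheapest feasible corner: $4.45.

$4.45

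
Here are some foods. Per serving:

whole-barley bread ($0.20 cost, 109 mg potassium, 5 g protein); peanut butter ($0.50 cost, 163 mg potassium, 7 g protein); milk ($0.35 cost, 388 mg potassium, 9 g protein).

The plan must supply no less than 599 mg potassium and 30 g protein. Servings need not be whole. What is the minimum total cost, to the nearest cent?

$1.17

With two linear requirements the optimum uses one or two foods; enumerate the corners.
whole-barley bread only: max(599/109, 30/5) = 6 servings → $1.20.
peanut butter only: max(599/163, 30/7) = 4.286 servings → $2.14.
milk only: max(599/388, 30/9) = 3.333 servings → $1.17.
whole-barley bread + peanut butter: intersection lies outside the first quadrant.
whole-barley bread + milk with both targets exact would need a negative amount; discard.
peanut butter + milk with both targets exact would need a negative amount; discard.
The minimum over all feasible corners is $1.17.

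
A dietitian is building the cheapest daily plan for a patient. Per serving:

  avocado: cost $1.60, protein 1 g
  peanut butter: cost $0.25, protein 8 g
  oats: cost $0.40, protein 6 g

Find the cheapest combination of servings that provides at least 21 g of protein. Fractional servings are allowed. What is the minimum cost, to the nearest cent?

Cost per g of protein: peanut butter $0.0312, oats $0.0667, avocado $1.6000.
With no serving limits, use only peanut butter: 21 g / 8 g = 2.625 servings × $0.25 = $0.66.

$0.66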